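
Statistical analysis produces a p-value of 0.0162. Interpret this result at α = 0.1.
Since p = 0.0162 < α = 0.1, reject H₀.
There is sufficient evidence to reject the null hypothesis; the result is statistically significant at the 0.1 level.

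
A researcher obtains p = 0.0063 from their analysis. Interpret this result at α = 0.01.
Since p = 0.0063 < α = 0.01, reject H₀.
There is sufficient evidence to reject the null hypothesis; the result is statistically significant at the 0.01 level.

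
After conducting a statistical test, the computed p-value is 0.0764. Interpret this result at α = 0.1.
Since p = 0.0764 < α = 0.1, reject H₀.
There is sufficient evidence to reject the null hypothesis; the result is statistically significant at the 0.1 level.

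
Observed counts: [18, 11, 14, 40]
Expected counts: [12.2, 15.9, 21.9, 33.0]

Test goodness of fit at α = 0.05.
Chi-square goodness of fit test:
H₀: observed counts match expected distribution
H₁: observed counts differ from expected distribution
df = k - 1 = 3
χ² = Σ(O - E)²/E
   = (18 - 12.2)²/12.2 + (11 - 15.9)²/15.9 + (14 - 21.9)²/21.9 + (40 - 33.0)²/33.0
   = 2.757 + 1.510 + 2.850 + 1.485
   = 8.60
p-value = 0.0351

Since p-value < α = 0.05, we reject H₀.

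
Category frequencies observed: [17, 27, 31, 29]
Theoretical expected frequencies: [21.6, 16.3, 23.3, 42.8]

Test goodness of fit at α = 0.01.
Chi-square goodness of fit test:
H₀: observed counts match expected distribution
H₁: observed counts differ from expected distribution
df = k - 1 = 3
χ² = Σ(O - E)²/E
   = (17 - 21.6)²/21.6 + (27 - 16.3)²/16.3 + (31 - 23.3)²/23.3 + (29 - 42.8)²/42.8
   = 0.980 + 7.024 + 2.545 + 4.450
   = 15.00
p-value = 0.0018

Since p-value < α = 0.01, we reject H₀.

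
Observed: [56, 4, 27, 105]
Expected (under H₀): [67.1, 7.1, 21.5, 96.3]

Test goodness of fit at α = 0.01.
Chi-square goodness of fit test:
H₀: observed counts match expected distribution
H₁: observed counts differ from expected distribution
df = k - 1 = 3
χ² = Σ(O - E)²/E
   = (56 - 67.1)²/67.1 + (4 - 7.1)²/7.1 + (27 - 21.5)²/21.5 + (105 - 96.3)²/96.3
   = 1.836 + 1.354 + 1.407 + 0.786
   = 5.38
p-value = 0.1458

Since p-value > α = 0.01, we fail to reject H₀.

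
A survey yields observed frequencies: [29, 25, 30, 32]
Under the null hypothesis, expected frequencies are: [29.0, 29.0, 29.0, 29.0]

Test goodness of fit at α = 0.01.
Chi-square goodness of fit test:
H₀: observed counts match expected distribution
H₁: observed counts differ from expected distribution
df = k - 1 = 3
χ² = Σ(O - E)²/E
   = (29 - 29.0)²/29.0 + (25 - 29.0)²/29.0 + (30 - 29.0)²/29.0 + (32 - 29.0)²/29.0
   = 0.000 + 0.552 + 0.034 + 0.310
   = 0.90
p-value = 0.8263

Since p-value > α = 0.01, we fail to reject H₀.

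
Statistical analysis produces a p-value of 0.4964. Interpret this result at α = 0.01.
Since p = 0.4964 > α = 0.01, fail to reject H₀.
There is insufficient evidence to reject the null hypothesis; the result is not statistically significant at the 0.01 level.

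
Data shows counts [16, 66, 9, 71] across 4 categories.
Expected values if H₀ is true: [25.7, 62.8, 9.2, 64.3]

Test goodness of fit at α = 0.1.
Chi-square goodness of fit test:
H₀: observed counts match expected distribution
H₁: observed counts differ from expected distribution
df = k - 1 = 3
χ² = Σ(O - E)²/E
   = (16 - 25.7)²/25.7 + (66 - 62.8)²/62.8 + (9 - 9.2)²/9.2 + (71 - 64.3)²/64.3
   = 3.661 + 0.163 + 0.004 + 0.698
   = 4.53
p-value = 0.2099

Since p-value > α = 0.1, we fail to reject H₀.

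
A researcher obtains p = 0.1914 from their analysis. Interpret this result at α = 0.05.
Since p = 0.1914 > α = 0.05, fail to reject H₀.
There is insufficient evidence to reject the null hypothesis; the result is not statistically significant at the 0.05 level.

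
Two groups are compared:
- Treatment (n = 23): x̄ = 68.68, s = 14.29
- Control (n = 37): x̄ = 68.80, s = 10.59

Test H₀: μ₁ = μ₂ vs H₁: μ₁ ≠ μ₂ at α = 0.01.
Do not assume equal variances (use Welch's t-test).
Welch's two-sample t-test:
H₀: μ₁ = μ₂
H₁: μ₁ ≠ μ₂
s₁²/n₁ = 14.29²/23 = 8.8784,  s₂²/n₂ = 10.59²/37 = 3.0310
SE = √(s₁²/n₁ + s₂²/n₂) = √(8.8784 + 3.0310) = 3.4510
df (Welch-Satterthwaite) = (s₁²/n₁ + s₂²/n₂)² / [(s₁²/n₁)²/(n₁-1) + (s₂²/n₂)²/(n₂-1)] ≈ 36.95
t = (x̄₁ - x̄₂) / SE = (68.68 - 68.80) / 3.4510 = -0.12 / 3.4510 = -0.035
p-value = 0.9724

Since p-value > α = 0.01, we fail to reject H₀.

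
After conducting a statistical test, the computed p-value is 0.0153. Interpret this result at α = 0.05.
Since p = 0.0153 < α = 0.05, reject H₀.
There is sufficient evidence to reject the null hypothesis; the result is statistically significant at the 0.05 level.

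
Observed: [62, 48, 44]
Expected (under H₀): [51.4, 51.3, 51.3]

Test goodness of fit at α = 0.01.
Chi-square goodness of fit test:
H₀: observed counts match expected distribution
H₁: observed counts differ from expected distribution
df = k - 1 = 2
χ² = Σ(O - E)²/E
   = (62 - 51.4)²/51.4 + (48 - 51.3)²/51.3 + (44 - 51.3)²/51.3
   = 2.186 + 0.212 + 1.039
   = 3.44
p-value = 0.1793

Since p-value > α = 0.01, we fail to reject H₀.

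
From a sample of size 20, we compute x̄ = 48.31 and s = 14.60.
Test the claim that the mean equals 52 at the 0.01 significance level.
One-sample t-test:
H₀: μ = 52
H₁: μ ≠ 52
df = n - 1 = 19
t = (x̄ - μ₀) / (s/√n) = (48.31 - 52) / (14.60/√20) = -1.130
p-value = 0.2724

Since p-value > α = 0.01, we fail to reject H₀.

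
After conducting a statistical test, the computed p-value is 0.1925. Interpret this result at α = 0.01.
Since p = 0.1925 > α = 0.01, fail to reject H₀.
There is insufficient evidence to reject the null hypothesis; the result is not statistically significant at the 0.01 level.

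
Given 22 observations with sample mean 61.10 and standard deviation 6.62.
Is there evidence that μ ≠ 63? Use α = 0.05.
One-sample t-test:
H₀: μ = 63
H₁: μ ≠ 63
df = n - 1 = 21
t = (x̄ - μ₀) / (s/√n) = (61.10 - 63) / (6.62/√22) = -1.346
p-value = 0.1926

Since p-value > α = 0.05, we fail to reject H₀.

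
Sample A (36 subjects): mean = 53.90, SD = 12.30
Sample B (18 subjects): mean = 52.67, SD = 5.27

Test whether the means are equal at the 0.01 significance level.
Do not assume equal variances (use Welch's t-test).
Welch's two-sample t-test:
H₀: μ₁ = μ₂
H₁: μ₁ ≠ μ₂
s₁²/n₁ = 12.30²/36 = 4.2025,  s₂²/n₂ = 5.27²/18 = 1.5429
SE = √(s₁²/n₁ + s₂²/n₂) = √(4.2025 + 1.5429) = 2.3970
df (Welch-Satterthwaite) = (s₁²/n₁ + s₂²/n₂)² / [(s₁²/n₁)²/(n₁-1) + (s₂²/n₂)²/(n₂-1)] ≈ 51.21
t = (x̄₁ - x̄₂) / SE = (53.90 - 52.67) / 2.3970 = 1.23 / 2.3970 = 0.513
p-value = 0.6101

Since p-value > α = 0.01, we fail to reject H₀.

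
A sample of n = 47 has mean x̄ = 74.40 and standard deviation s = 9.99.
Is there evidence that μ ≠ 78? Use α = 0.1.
One-sample t-test:
H₀: μ = 78
H₁: μ ≠ 78
df = n - 1 = 46
t = (x̄ - μ₀) / (s/√n) = (74.40 - 78) / (9.99/√47) = -2.471
p-value = 0.0173

Since p-value < α = 0.1, we reject H₀.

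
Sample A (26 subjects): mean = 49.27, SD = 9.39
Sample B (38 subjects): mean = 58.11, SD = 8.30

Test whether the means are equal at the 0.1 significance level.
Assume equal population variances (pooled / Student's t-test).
Student's two-sample t-test (equal variances):
H₀: μ₁ = μ₂
H₁: μ₁ ≠ μ₂
df = n₁ + n₂ - 2 = 62
Pooled variance s_p² = [(n₁-1)s₁² + (n₂-1)s₂²] / (n₁ + n₂ - 2) = [(25)(9.39²) + (37)(8.30²)] / 62 = 76.6650
SE = √(s_p²(1/n₁ + 1/n₂)) = √(76.6650 × (1/26 + 1/38)) = 2.2285
t = (x̄₁ - x̄₂) / SE = (49.27 - 58.11) / 2.2285 = -8.84 / 2.2285 = -3.967
p-value = 0.0002

Since p-value < α = 0.1, we reject H₀.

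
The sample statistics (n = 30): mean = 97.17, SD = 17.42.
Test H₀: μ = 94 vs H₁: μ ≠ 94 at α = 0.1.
One-sample t-test:
H₀: μ = 94
H₁: μ ≠ 94
df = n - 1 = 29
t = (x̄ - μ₀) / (s/√n) = (97.17 - 94) / (17.42/√30) = 0.997
p-value = 0.3271

Since p-value > α = 0.1, we fail to reject H₀.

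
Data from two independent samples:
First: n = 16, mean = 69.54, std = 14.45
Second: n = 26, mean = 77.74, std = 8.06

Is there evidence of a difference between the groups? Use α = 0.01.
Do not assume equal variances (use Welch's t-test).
Welch's two-sample t-test:
H₀: μ₁ = μ₂
H₁: μ₁ ≠ μ₂
s₁²/n₁ = 14.45²/16 = 13.0502,  s₂²/n₂ = 8.06²/26 = 2.4986
SE = √(s₁²/n₁ + s₂²/n₂) = √(13.0502 + 2.4986) = 3.9432
df (Welch-Satterthwaite) = (s₁²/n₁ + s₂²/n₂)² / [(s₁²/n₁)²/(n₁-1) + (s₂²/n₂)²/(n₂-1)] ≈ 20.84
t = (x̄₁ - x̄₂) / SE = (69.54 - 77.74) / 3.9432 = -8.20 / 3.9432 = -2.080
p-value = 0.0501

Since p-value > α = 0.01, we fail to reject H₀.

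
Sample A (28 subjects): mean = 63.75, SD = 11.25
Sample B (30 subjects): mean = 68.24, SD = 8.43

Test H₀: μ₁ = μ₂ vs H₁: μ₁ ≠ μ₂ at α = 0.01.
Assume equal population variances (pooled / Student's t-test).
Student's two-sample t-test (equal variances):
H₀: μ₁ = μ₂
H₁: μ₁ ≠ μ₂
df = n₁ + n₂ - 2 = 56
Pooled variance s_p² = [(n₁-1)s₁² + (n₂-1)s₂²] / (n₁ + n₂ - 2) = [(27)(11.25²) + (29)(8.43²)] / 56 = 97.8227
SE = √(s_p²(1/n₁ + 1/n₂)) = √(97.8227 × (1/28 + 1/30)) = 2.5989
t = (x̄₁ - x̄₂) / SE = (63.75 - 68.24) / 2.5989 = -4.49 / 2.5989 = -1.728
p-value = 0.0896

Since p-value > α = 0.01, we fail to reject H₀.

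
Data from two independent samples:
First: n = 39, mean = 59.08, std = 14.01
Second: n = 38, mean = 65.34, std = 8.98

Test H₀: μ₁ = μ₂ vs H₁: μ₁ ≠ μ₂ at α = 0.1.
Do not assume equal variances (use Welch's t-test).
Welch's two-sample t-test:
H₀: μ₁ = μ₂
H₁: μ₁ ≠ μ₂
s₁²/n₁ = 14.01²/39 = 5.0328,  s₂²/n₂ = 8.98²/38 = 2.1221
SE = √(s₁²/n₁ + s₂²/n₂) = √(5.0328 + 2.1221) = 2.6749
df (Welch-Satterthwaite) = (s₁²/n₁ + s₂²/n₂)² / [(s₁²/n₁)²/(n₁-1) + (s₂²/n₂)²/(n₂-1)] ≈ 64.94
t = (x̄₁ - x̄₂) / SE = (59.08 - 65.34) / 2.6749 = -6.26 / 2.6749 = -2.340
p-value = 0.0224

Since p-value < α = 0.1, we reject H₀.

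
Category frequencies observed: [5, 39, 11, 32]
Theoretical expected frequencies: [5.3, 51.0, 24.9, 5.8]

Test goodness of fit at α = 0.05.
Chi-square goodness of fit test:
H₀: observed counts match expected distribution
H₁: observed counts differ from expected distribution
df = k - 1 = 3
χ² = Σ(O - E)²/E
   = (5 - 5.3)²/5.3 + (39 - 51.0)²/51.0 + (11 - 24.9)²/24.9 + (32 - 5.8)²/5.8
   = 0.017 + 2.824 + 7.759 + 118.352
   = 128.95
p-value < 0.0001

Since p-value < α = 0.05, we reject H₀.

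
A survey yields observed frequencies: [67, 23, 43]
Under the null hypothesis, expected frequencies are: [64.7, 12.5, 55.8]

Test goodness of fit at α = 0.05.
Chi-square goodness of fit test:
H₀: observed counts match expected distribution
H₁: observed counts differ from expected distribution
df = k - 1 = 2
χ² = Σ(O - E)²/E
   = (67 - 64.7)²/64.7 + (23 - 12.5)²/12.5 + (43 - 55.8)²/55.8
   = 0.082 + 8.820 + 2.936
   = 11.84
p-value = 0.0027

Since p-value < α = 0.05, we reject H₀.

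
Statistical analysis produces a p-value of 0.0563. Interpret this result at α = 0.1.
Since p = 0.0563 < α = 0.1, reject H₀.
There is sufficient evidence to reject the null hypothesis; the result is statistically significant at the 0.1 level.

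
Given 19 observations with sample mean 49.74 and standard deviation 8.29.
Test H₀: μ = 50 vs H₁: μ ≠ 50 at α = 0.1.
One-sample t-test:
H₀: μ = 50
H₁: μ ≠ 50
df = n - 1 = 18
t = (x̄ - μ₀) / (s/√n) = (49.74 - 50) / (8.29/√19) = -0.137
p-value = 0.8928

Since p-value > α = 0.1, we fail to reject H₀.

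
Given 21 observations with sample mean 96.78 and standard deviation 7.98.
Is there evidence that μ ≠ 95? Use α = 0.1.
One-sample t-test:
H₀: μ = 95
H₁: μ ≠ 95
df = n - 1 = 20
t = (x̄ - μ₀) / (s/√n) = (96.78 - 95) / (7.98/√21) = 1.022
p-value = 0.3189

Since p-value > α = 0.1, we fail to reject H₀.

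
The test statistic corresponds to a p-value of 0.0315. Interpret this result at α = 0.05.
Since p = 0.0315 < α = 0.05, reject H₀.
There is sufficient evidence to reject the null hypothesis; the result is statistically significant at the 0.05 level.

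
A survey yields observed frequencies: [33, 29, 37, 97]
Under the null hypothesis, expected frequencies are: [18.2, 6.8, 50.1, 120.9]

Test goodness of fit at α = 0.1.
Chi-square goodness of fit test:
H₀: observed counts match expected distribution
H₁: observed counts differ from expected distribution
df = k - 1 = 3
χ² = Σ(O - E)²/E
   = (33 - 18.2)²/18.2 + (29 - 6.8)²/6.8 + (37 - 50.1)²/50.1 + (97 - 120.9)²/120.9
   = 12.035 + 72.476 + 3.425 + 4.725
   = 92.66
p-value < 0.0001

Since p-value < α = 0.1, we reject H₀.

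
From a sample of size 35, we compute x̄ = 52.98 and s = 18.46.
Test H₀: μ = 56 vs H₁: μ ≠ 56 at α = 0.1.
One-sample t-test:
H₀: μ = 56
H₁: μ ≠ 56
df = n - 1 = 34
t = (x̄ - μ₀) / (s/√n) = (52.98 - 56) / (18.46/√35) = -0.968
p-value = 0.3400

Since p-value > α = 0.1, we fail to reject H₀.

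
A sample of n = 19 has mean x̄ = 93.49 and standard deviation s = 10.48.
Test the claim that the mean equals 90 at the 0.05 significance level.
One-sample t-test:
H₀: μ = 90
H₁: μ ≠ 90
df = n - 1 = 18
t = (x̄ - μ₀) / (s/√n) = (93.49 - 90) / (10.48/√19) = 1.452
p-value = 0.1638

Since p-value > α = 0.05, we fail to reject H₀.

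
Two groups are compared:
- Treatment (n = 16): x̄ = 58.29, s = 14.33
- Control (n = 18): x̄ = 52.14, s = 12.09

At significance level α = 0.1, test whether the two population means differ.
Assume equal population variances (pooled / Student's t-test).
Student's two-sample t-test (equal variances):
H₀: μ₁ = μ₂
H₁: μ₁ ≠ μ₂
df = n₁ + n₂ - 2 = 32
Pooled variance s_p² = [(n₁-1)s₁² + (n₂-1)s₂²] / (n₁ + n₂ - 2) = [(15)(14.33²) + (17)(12.09²)] / 32 = 173.9091
SE = √(s_p²(1/n₁ + 1/n₂)) = √(173.9091 × (1/16 + 1/18)) = 4.5311
t = (x̄₁ - x̄₂) / SE = (58.29 - 52.14) / 4.5311 = 6.15 / 4.5311 = 1.357
p-value = 0.1842

Since p-value > α = 0.1, we fail to reject H₀.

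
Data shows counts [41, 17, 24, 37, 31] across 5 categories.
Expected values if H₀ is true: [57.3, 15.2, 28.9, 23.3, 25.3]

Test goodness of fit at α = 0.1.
Chi-square goodness of fit test:
H₀: observed counts match expected distribution
H₁: observed counts differ from expected distribution
df = k - 1 = 4
χ² = Σ(O - E)²/E
   = (41 - 57.3)²/57.3 + (17 - 15.2)²/15.2 + (24 - 28.9)²/28.9 + (37 - 23.3)²/23.3 + (31 - 25.3)²/25.3
   = 4.637 + 0.213 + 0.831 + 8.055 + 1.284
   = 15.02
p-value = 0.0047

Since p-value < α = 0.1, we reject H₀.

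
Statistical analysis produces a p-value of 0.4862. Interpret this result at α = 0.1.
Since p = 0.4862 > α = 0.1, fail to reject H₀.
There is insufficient evidence to reject the null hypothesis; the result is not statistically significant at the 0.1 level.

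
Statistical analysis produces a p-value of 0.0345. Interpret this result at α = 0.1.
Since p = 0.0345 < α = 0.1, reject H₀.
There is sufficient evidence to reject the null hypothesis; the result is statistically significant at the 0.1 level.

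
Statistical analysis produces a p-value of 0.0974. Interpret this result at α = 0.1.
Since p = 0.0974 < α = 0.1, reject H₀.
There is sufficient evidence to reject the null hypothesis; the result is statistically significant at the 0.1 level.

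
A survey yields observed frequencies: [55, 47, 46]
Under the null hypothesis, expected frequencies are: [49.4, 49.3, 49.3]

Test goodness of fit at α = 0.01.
Chi-square goodness of fit test:
H₀: observed counts match expected distribution
H₁: observed counts differ from expected distribution
df = k - 1 = 2
χ² = Σ(O - E)²/E
   = (55 - 49.4)²/49.4 + (47 - 49.3)²/49.3 + (46 - 49.3)²/49.3
   = 0.635 + 0.107 + 0.221
   = 0.96
p-value = 0.6179

Since p-value > α = 0.01, we fail to reject H₀.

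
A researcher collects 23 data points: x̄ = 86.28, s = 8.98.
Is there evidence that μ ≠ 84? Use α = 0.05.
One-sample t-test:
H₀: μ = 84
H₁: μ ≠ 84
df = n - 1 = 22
t = (x̄ - μ₀) / (s/√n) = (86.28 - 84) / (8.98/√23) = 1.218
p-value = 0.2363

Since p-value > α = 0.05, we fail to reject H₀.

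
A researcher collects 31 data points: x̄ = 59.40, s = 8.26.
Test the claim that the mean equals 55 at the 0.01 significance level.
One-sample t-test:
H₀: μ = 55
H₁: μ ≠ 55
df = n - 1 = 30
t = (x̄ - μ₀) / (s/√n) = (59.40 - 55) / (8.26/√31) = 2.966
p-value = 0.0059

Since p-value < α = 0.01, we reject H₀.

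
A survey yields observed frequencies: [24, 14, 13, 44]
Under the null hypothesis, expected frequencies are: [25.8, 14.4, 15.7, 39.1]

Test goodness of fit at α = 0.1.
Chi-square goodness of fit test:
H₀: observed counts match expected distribution
H₁: observed counts differ from expected distribution
df = k - 1 = 3
χ² = Σ(O - E)²/E
   = (24 - 25.8)²/25.8 + (14 - 14.4)²/14.4 + (13 - 15.7)²/15.7 + (44 - 39.1)²/39.1
   = 0.126 + 0.011 + 0.464 + 0.614
   = 1.22
p-value = 0.7494

Since p-value > α = 0.1, we fail to reject H₀.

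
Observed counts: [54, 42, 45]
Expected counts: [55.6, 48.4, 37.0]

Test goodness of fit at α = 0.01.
Chi-square goodness of fit test:
H₀: observed counts match expected distribution
H₁: observed counts differ from expected distribution
df = k - 1 = 2
χ² = Σ(O - E)²/E
   = (54 - 55.6)²/55.6 + (42 - 48.4)²/48.4 + (45 - 37.0)²/37.0
   = 0.046 + 0.846 + 1.730
   = 2.62
p-value = 0.2695

Since p-value > α = 0.01, we fail to reject H₀.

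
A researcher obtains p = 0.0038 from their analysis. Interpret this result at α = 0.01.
Since p = 0.0038 < α = 0.01, reject H₀.
There is sufficient evidence to reject the null hypothesis; the result is statistically significant at the 0.01 level.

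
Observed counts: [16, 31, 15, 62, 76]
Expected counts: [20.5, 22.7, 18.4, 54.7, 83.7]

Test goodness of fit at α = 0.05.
Chi-square goodness of fit test:
H₀: observed counts match expected distribution
H₁: observed counts differ from expected distribution
df = k - 1 = 4
χ² = Σ(O - E)²/E
   = (16 - 20.5)²/20.5 + (31 - 22.7)²/22.7 + (15 - 18.4)²/18.4 + (62 - 54.7)²/54.7 + (76 - 83.7)²/83.7
   = 0.988 + 3.035 + 0.628 + 0.974 + 0.708
   = 6.33
p-value = 0.1756

Since p-value > α = 0.05, we fail to reject H₀.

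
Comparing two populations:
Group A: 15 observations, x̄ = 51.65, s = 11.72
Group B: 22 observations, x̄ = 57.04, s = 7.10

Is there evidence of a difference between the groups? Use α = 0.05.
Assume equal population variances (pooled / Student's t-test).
Student's two-sample t-test (equal variances):
H₀: μ₁ = μ₂
H₁: μ₁ ≠ μ₂
df = n₁ + n₂ - 2 = 35
Pooled variance s_p² = [(n₁-1)s₁² + (n₂-1)s₂²] / (n₁ + n₂ - 2) = [(14)(11.72²) + (21)(7.10²)] / 35 = 85.1894
SE = √(s_p²(1/n₁ + 1/n₂)) = √(85.1894 × (1/15 + 1/22)) = 3.0906
t = (x̄₁ - x̄₂) / SE = (51.65 - 57.04) / 3.0906 = -5.39 / 3.0906 = -1.744
p-value = 0.0899

Since p-value > α = 0.05, we fail to reject H₀.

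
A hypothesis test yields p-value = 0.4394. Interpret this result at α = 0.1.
Since p = 0.4394 > α = 0.1, fail to reject H₀.
There is insufficient evidence to reject the null hypothesis; the result is not statistically significant at the 0.1 level.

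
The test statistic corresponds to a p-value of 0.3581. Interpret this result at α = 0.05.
Since p = 0.3581 > α = 0.05, fail to reject H₀.
There is insufficient evidence to reject the null hypothesis; the result is not statistically significant at the 0.05 level.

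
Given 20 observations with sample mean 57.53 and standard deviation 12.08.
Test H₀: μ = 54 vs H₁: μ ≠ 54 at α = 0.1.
One-sample t-test:
H₀: μ = 54
H₁: μ ≠ 54
df = n - 1 = 19
t = (x̄ - μ₀) / (s/√n) = (57.53 - 54) / (12.08/√20) = 1.307
p-value = 0.2069

Since p-value > α = 0.1, we fail to reject H₀.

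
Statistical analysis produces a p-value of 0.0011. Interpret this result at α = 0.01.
Since p = 0.0011 < α = 0.01, reject H₀.
There is sufficient evidence to reject the null hypothesis; the result is statistically significant at the 0.01 level.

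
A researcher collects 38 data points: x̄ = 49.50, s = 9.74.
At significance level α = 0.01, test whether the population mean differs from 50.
One-sample t-test:
H₀: μ = 50
H₁: μ ≠ 50
df = n - 1 = 37
t = (x̄ - μ₀) / (s/√n) = (49.50 - 50) / (9.74/√38) = -0.316
p-value = 0.7534

Since p-value > α = 0.01, we fail to reject H₀.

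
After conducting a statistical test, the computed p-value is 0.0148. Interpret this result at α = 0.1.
Since p = 0.0148 < α = 0.1, reject H₀.
There is sufficient evidence to reject the null hypothesis; the result is statistically significant at the 0.1 level.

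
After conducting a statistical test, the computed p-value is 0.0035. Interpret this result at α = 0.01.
Since p = 0.0035 < α = 0.01, reject H₀.
There is sufficient evidence to reject the null hypothesis; the result is statistically significant at the 0.01 level.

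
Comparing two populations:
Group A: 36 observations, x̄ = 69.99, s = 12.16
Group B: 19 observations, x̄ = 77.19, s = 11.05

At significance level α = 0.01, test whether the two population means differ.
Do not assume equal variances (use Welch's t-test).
Welch's two-sample t-test:
H₀: μ₁ = μ₂
H₁: μ₁ ≠ μ₂
s₁²/n₁ = 12.16²/36 = 4.1074,  s₂²/n₂ = 11.05²/19 = 6.4264
SE = √(s₁²/n₁ + s₂²/n₂) = √(4.1074 + 6.4264) = 3.2456
df (Welch-Satterthwaite) = (s₁²/n₁ + s₂²/n₂)² / [(s₁²/n₁)²/(n₁-1) + (s₂²/n₂)²/(n₂-1)] ≈ 39.97
t = (x̄₁ - x̄₂) / SE = (69.99 - 77.19) / 3.2456 = -7.20 / 3.2456 = -2.218
p-value = 0.0323

Since p-value > α = 0.01, we fail to reject H₀.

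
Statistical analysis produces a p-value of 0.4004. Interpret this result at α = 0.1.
Since p = 0.4004 > α = 0.1, fail to reject H₀.
There is insufficient evidence to reject the null hypothesis; the result is not statistically significant at the 0.1 level.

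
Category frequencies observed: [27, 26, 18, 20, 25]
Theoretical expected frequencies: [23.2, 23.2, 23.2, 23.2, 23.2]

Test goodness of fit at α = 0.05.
Chi-square goodness of fit test:
H₀: observed counts match expected distribution
H₁: observed counts differ from expected distribution
df = k - 1 = 4
χ² = Σ(O - E)²/E
   = (27 - 23.2)²/23.2 + (26 - 23.2)²/23.2 + (18 - 23.2)²/23.2 + (20 - 23.2)²/23.2 + (25 - 23.2)²/23.2
   = 0.622 + 0.338 + 1.166 + 0.441 + 0.140
   = 2.71
p-value = 0.6080

Since p-value > α = 0.05, we fail to reject H₀.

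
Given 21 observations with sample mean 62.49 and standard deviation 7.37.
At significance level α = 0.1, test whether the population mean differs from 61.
One-sample t-test:
H₀: μ = 61
H₁: μ ≠ 61
df = n - 1 = 20
t = (x̄ - μ₀) / (s/√n) = (62.49 - 61) / (7.37/√21) = 0.926
p-value = 0.3653

Since p-value > α = 0.1, we fail to reject H₀.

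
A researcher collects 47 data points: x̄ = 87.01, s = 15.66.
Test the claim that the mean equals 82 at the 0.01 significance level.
One-sample t-test:
H₀: μ = 82
H₁: μ ≠ 82
df = n - 1 = 46
t = (x̄ - μ₀) / (s/√n) = (87.01 - 82) / (15.66/√47) = 2.193
p-value = 0.0334

Since p-value > α = 0.01, we fail to reject H₀.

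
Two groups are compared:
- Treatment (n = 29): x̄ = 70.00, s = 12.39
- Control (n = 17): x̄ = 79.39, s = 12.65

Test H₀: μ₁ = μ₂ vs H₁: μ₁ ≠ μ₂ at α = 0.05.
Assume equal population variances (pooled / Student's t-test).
Student's two-sample t-test (equal variances):
H₀: μ₁ = μ₂
H₁: μ₁ ≠ μ₂
df = n₁ + n₂ - 2 = 44
Pooled variance s_p² = [(n₁-1)s₁² + (n₂-1)s₂²] / (n₁ + n₂ - 2) = [(28)(12.39²) + (16)(12.65²)] / 44 = 155.8795
SE = √(s_p²(1/n₁ + 1/n₂)) = √(155.8795 × (1/29 + 1/17)) = 3.8137
t = (x̄₁ - x̄₂) / SE = (70.00 - 79.39) / 3.8137 = -9.39 / 3.8137 = -2.462
p-value = 0.0178

Since p-value < α = 0.05, we reject H₀.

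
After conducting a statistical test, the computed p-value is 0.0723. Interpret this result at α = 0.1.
Since p = 0.0723 < α = 0.1, reject H₀.
There is sufficient evidence to reject the null hypothesis; the result is statistically significant at the 0.1 level.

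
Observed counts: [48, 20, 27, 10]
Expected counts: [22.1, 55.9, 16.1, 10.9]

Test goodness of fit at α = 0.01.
Chi-square goodness of fit test:
H₀: observed counts match expected distribution
H₁: observed counts differ from expected distribution
df = k - 1 = 3
χ² = Σ(O - E)²/E
   = (48 - 22.1)²/22.1 + (20 - 55.9)²/55.9 + (27 - 16.1)²/16.1 + (10 - 10.9)²/10.9
   = 30.353 + 23.056 + 7.380 + 0.074
   = 60.86
p-value < 0.0001

Since p-value < α = 0.01, we reject H₀.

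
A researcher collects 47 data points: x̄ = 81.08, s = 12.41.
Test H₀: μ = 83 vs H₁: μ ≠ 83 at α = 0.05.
One-sample t-test:
H₀: μ = 83
H₁: μ ≠ 83
df = n - 1 = 46
t = (x̄ - μ₀) / (s/√n) = (81.08 - 83) / (12.41/√47) = -1.061
p-value = 0.2944

Since p-value > α = 0.05, we fail to reject H₀.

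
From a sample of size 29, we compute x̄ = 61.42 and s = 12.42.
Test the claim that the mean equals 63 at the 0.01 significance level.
One-sample t-test:
H₀: μ = 63
H₁: μ ≠ 63
df = n - 1 = 28
t = (x̄ - μ₀) / (s/√n) = (61.42 - 63) / (12.42/√29) = -0.685
p-value = 0.4989

Since p-value > α = 0.01, we fail to reject H₀.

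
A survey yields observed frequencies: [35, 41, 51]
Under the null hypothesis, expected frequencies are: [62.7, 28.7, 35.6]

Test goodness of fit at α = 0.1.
Chi-square goodness of fit test:
H₀: observed counts match expected distribution
H₁: observed counts differ from expected distribution
df = k - 1 = 2
χ² = Σ(O - E)²/E
   = (35 - 62.7)²/62.7 + (41 - 28.7)²/28.7 + (51 - 35.6)²/35.6
   = 12.237 + 5.271 + 6.662
   = 24.17
p-value < 0.0001

Since p-value < α = 0.1, we reject H₀.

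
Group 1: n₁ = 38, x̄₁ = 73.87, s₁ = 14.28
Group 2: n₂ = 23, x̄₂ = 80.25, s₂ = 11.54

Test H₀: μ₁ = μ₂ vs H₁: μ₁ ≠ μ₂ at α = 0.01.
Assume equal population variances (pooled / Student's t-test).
Student's two-sample t-test (equal variances):
H₀: μ₁ = μ₂
H₁: μ₁ ≠ μ₂
df = n₁ + n₂ - 2 = 59
Pooled variance s_p² = [(n₁-1)s₁² + (n₂-1)s₂²] / (n₁ + n₂ - 2) = [(37)(14.28²) + (22)(11.54²)] / 59 = 177.5382
SE = √(s_p²(1/n₁ + 1/n₂)) = √(177.5382 × (1/38 + 1/23)) = 3.5201
t = (x̄₁ - x̄₂) / SE = (73.87 - 80.25) / 3.5201 = -6.38 / 3.5201 = -1.812
p-value = 0.0750

Since p-value > α = 0.01, we fail to reject H₀.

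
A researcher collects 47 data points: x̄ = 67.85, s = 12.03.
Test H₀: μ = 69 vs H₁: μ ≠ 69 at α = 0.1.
One-sample t-test:
H₀: μ = 69
H₁: μ ≠ 69
df = n - 1 = 46
t = (x̄ - μ₀) / (s/√n) = (67.85 - 69) / (12.03/√47) = -0.655
p-value = 0.5155

Since p-value > α = 0.1, we fail to reject H₀.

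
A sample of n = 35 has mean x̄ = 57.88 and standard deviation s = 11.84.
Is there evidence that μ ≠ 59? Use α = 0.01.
One-sample t-test:
H₀: μ = 59
H₁: μ ≠ 59
df = n - 1 = 34
t = (x̄ - μ₀) / (s/√n) = (57.88 - 59) / (11.84/√35) = -0.560
p-value = 0.5794

Since p-value > α = 0.01, we fail to reject H₀.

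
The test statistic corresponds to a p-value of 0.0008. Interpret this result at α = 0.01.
Since p = 0.0008 < α = 0.01, reject H₀.
There is sufficient evidence to reject the null hypothesis; the result is statistically significant at the 0.01 level.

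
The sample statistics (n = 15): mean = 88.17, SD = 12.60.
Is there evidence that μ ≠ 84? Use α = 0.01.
One-sample t-test:
H₀: μ = 84
H₁: μ ≠ 84
df = n - 1 = 14
t = (x̄ - μ₀) / (s/√n) = (88.17 - 84) / (12.60/√15) = 1.282
p-value = 0.2207

Since p-value > α = 0.01, we fail to reject H₀.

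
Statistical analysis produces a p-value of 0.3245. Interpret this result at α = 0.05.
Since p = 0.3245 > α = 0.05, fail to reject H₀.
There is insufficient evidence to reject the null hypothesis; the result is not statistically significant at the 0.05 level.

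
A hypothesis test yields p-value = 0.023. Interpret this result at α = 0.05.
Since p = 0.023 < α = 0.05, reject H₀.
There is sufficient evidence to reject the null hypothesis; the result is statistically significant at the 0.05 level.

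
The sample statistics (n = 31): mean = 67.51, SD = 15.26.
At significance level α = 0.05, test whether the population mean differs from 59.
One-sample t-test:
H₀: μ = 59
H₁: μ ≠ 59
df = n - 1 = 30
t = (x̄ - μ₀) / (s/√n) = (67.51 - 59) / (15.26/√31) = 3.105
p-value = 0.0041

Since p-value < α = 0.05, we reject H₀.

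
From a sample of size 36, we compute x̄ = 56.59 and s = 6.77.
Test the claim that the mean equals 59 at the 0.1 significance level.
One-sample t-test:
H₀: μ = 59
H₁: μ ≠ 59
df = n - 1 = 35
t = (x̄ - μ₀) / (s/√n) = (56.59 - 59) / (6.77/√36) = -2.136
p-value = 0.0398

Since p-value < α = 0.1, we reject H₀.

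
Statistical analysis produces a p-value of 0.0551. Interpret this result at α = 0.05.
Since p = 0.0551 > α = 0.05, fail to reject H₀.
There is insufficient evidence to reject the null hypothesis; the result is not statistically significant at the 0.05 level.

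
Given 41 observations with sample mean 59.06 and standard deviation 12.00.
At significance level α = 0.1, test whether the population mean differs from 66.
One-sample t-test:
H₀: μ = 66
H₁: μ ≠ 66
df = n - 1 = 40
t = (x̄ - μ₀) / (s/√n) = (59.06 - 66) / (12.00/√41) = -3.703
p-value = 0.0006

Since p-value < α = 0.1, we reject H₀.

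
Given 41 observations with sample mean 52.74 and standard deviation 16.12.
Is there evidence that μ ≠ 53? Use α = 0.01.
One-sample t-test:
H₀: μ = 53
H₁: μ ≠ 53
df = n - 1 = 40
t = (x̄ - μ₀) / (s/√n) = (52.74 - 53) / (16.12/√41) = -0.103
p-value = 0.9183

Since p-value > α = 0.01, we fail to reject H₀.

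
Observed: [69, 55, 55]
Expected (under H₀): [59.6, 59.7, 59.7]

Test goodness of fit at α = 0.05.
Chi-square goodness of fit test:
H₀: observed counts match expected distribution
H₁: observed counts differ from expected distribution
df = k - 1 = 2
χ² = Σ(O - E)²/E
   = (69 - 59.6)²/59.6 + (55 - 59.7)²/59.7 + (55 - 59.7)²/59.7
   = 1.483 + 0.370 + 0.370
   = 2.22
p-value = 0.3291

Since p-value > α = 0.05, we fail to reject H₀.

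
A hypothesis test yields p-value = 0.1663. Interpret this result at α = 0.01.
Since p = 0.1663 > α = 0.01, fail to reject H₀.
There is insufficient evidence to reject the null hypothesis; the result is not statistically significant at the 0.01 level.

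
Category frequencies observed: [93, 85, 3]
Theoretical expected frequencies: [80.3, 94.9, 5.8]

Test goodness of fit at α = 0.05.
Chi-square goodness of fit test:
H₀: observed counts match expected distribution
H₁: observed counts differ from expected distribution
df = k - 1 = 2
χ² = Σ(O - E)²/E
   = (93 - 80.3)²/80.3 + (85 - 94.9)²/94.9 + (3 - 5.8)²/5.8
   = 2.009 + 1.033 + 1.352
   = 4.39
p-value = 0.1112

Since p-value > α = 0.05, we fail to reject H₀.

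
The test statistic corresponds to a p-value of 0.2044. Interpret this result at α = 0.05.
Since p = 0.2044 > α = 0.05, fail to reject H₀.
There is insufficient evidence to reject the null hypothesis; the result is not statistically significant at the 0.05 level.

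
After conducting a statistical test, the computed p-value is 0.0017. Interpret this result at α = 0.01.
Since p = 0.0017 < α = 0.01, reject H₀.
There is sufficient evidence to reject the null hypothesis; the result is statistically significant at the 0.01 level.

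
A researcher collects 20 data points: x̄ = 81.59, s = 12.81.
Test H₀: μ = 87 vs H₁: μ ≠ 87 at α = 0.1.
One-sample t-test:
H₀: μ = 87
H₁: μ ≠ 87
df = n - 1 = 19
t = (x̄ - μ₀) / (s/√n) = (81.59 - 87) / (12.81/√20) = -1.889
p-value = 0.0743

Since p-value < α = 0.1, we reject H₀.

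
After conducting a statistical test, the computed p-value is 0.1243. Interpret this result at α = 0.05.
Since p = 0.1243 > α = 0.05, fail to reject H₀.
There is insufficient evidence to reject the null hypothesis; the result is not statistically significant at the 0.05 level.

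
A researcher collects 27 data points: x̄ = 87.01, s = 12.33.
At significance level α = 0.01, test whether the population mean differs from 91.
One-sample t-test:
H₀: μ = 91
H₁: μ ≠ 91
df = n - 1 = 26
t = (x̄ - μ₀) / (s/√n) = (87.01 - 91) / (12.33/√27) = -1.681
p-value = 0.1046

Since p-value > α = 0.01, we fail to reject H₀.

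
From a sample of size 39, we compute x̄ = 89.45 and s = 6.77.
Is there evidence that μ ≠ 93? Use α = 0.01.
One-sample t-test:
H₀: μ = 93
H₁: μ ≠ 93
df = n - 1 = 38
t = (x̄ - μ₀) / (s/√n) = (89.45 - 93) / (6.77/√39) = -3.275
p-value = 0.0023

Since p-value < α = 0.01, we reject H₀.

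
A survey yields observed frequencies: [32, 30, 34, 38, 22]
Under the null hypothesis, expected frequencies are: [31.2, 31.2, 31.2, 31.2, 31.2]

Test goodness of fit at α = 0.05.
Chi-square goodness of fit test:
H₀: observed counts match expected distribution
H₁: observed counts differ from expected distribution
df = k - 1 = 4
χ² = Σ(O - E)²/E
   = (32 - 31.2)²/31.2 + (30 - 31.2)²/31.2 + (34 - 31.2)²/31.2 + (38 - 31.2)²/31.2 + (22 - 31.2)²/31.2
   = 0.021 + 0.046 + 0.251 + 1.482 + 2.713
   = 4.51
p-value = 0.3410

Since p-value > α = 0.05, we fail to reject H₀.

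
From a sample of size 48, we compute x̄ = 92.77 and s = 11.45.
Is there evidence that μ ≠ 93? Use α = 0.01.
One-sample t-test:
H₀: μ = 93
H₁: μ ≠ 93
df = n - 1 = 47
t = (x̄ - μ₀) / (s/√n) = (92.77 - 93) / (11.45/√48) = -0.139
p-value = 0.8899

Since p-value > α = 0.01, we fail to reject H₀.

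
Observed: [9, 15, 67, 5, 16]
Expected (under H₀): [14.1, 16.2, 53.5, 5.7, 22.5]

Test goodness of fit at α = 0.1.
Chi-square goodness of fit test:
H₀: observed counts match expected distribution
H₁: observed counts differ from expected distribution
df = k - 1 = 4
χ² = Σ(O - E)²/E
   = (9 - 14.1)²/14.1 + (15 - 16.2)²/16.2 + (67 - 53.5)²/53.5 + (5 - 5.7)²/5.7 + (16 - 22.5)²/22.5
   = 1.845 + 0.089 + 3.407 + 0.086 + 1.878
   = 7.30
p-value = 0.1207

Since p-value > α = 0.1, we fail to reject H₀.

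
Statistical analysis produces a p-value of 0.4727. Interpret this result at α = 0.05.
Since p = 0.4727 > α = 0.05, fail to reject H₀.
There is insufficient evidence to reject the null hypothesis; the result is not statistically significant at the 0.05 level.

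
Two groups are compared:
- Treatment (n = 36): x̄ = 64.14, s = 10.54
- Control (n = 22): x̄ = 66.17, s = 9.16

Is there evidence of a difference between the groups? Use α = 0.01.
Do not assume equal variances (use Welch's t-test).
Welch's two-sample t-test:
H₀: μ₁ = μ₂
H₁: μ₁ ≠ μ₂
s₁²/n₁ = 10.54²/36 = 3.0859,  s₂²/n₂ = 9.16²/22 = 3.8139
SE = √(s₁²/n₁ + s₂²/n₂) = √(3.0859 + 3.8139) = 2.6267
df (Welch-Satterthwaite) = (s₁²/n₁ + s₂²/n₂)² / [(s₁²/n₁)²/(n₁-1) + (s₂²/n₂)²/(n₂-1)] ≈ 49.35
t = (x̄₁ - x̄₂) / SE = (64.14 - 66.17) / 2.6267 = -2.03 / 2.6267 = -0.773
p-value = 0.4433

Since p-value > α = 0.01, we fail to reject H₀.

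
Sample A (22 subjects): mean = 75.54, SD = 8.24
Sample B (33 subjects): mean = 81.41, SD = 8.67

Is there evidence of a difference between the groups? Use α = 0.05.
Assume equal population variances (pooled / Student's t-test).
Student's two-sample t-test (equal variances):
H₀: μ₁ = μ₂
H₁: μ₁ ≠ μ₂
df = n₁ + n₂ - 2 = 53
Pooled variance s_p² = [(n₁-1)s₁² + (n₂-1)s₂²] / (n₁ + n₂ - 2) = [(21)(8.24²) + (32)(8.67²)] / 53 = 72.2878
SE = √(s_p²(1/n₁ + 1/n₂)) = √(72.2878 × (1/22 + 1/33)) = 2.3402
t = (x̄₁ - x̄₂) / SE = (75.54 - 81.41) / 2.3402 = -5.87 / 2.3402 = -2.508
p-value = 0.0152

Since p-value < α = 0.05, we reject H₀.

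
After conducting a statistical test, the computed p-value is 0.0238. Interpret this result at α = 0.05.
Since p = 0.0238 < α = 0.05, reject H₀.
There is sufficient evidence to reject the null hypothesis; the result is statistically significant at the 0.05 level.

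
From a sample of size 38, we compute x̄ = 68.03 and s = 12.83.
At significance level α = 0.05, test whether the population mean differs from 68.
One-sample t-test:
H₀: μ = 68
H₁: μ ≠ 68
df = n - 1 = 37
t = (x̄ - μ₀) / (s/√n) = (68.03 - 68) / (12.83/√38) = 0.014
p-value = 0.9886

Since p-value > α = 0.05, we fail to reject H₀.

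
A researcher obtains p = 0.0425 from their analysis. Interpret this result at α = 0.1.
Since p = 0.0425 < α = 0.1, reject H₀.
There is sufficient evidence to reject the null hypothesis; the result is statistically significant at the 0.1 level.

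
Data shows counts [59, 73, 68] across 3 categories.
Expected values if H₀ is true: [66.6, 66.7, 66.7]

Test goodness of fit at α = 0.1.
Chi-square goodness of fit test:
H₀: observed counts match expected distribution
H₁: observed counts differ from expected distribution
df = k - 1 = 2
χ² = Σ(O - E)²/E
   = (59 - 66.6)²/66.6 + (73 - 66.7)²/66.7 + (68 - 66.7)²/66.7
   = 0.867 + 0.595 + 0.025
   = 1.49
p-value = 0.4753

Since p-value > α = 0.1, we fail to reject H₀.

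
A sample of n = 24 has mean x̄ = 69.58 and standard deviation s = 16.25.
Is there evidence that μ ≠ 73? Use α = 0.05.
One-sample t-test:
H₀: μ = 73
H₁: μ ≠ 73
df = n - 1 = 23
t = (x̄ - μ₀) / (s/√n) = (69.58 - 73) / (16.25/√24) = -1.031
p-value = 0.3132

Since p-value > α = 0.05, we fail to reject H₀.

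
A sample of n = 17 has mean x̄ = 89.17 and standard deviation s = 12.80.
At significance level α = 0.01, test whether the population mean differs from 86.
One-sample t-test:
H₀: μ = 86
H₁: μ ≠ 86
df = n - 1 = 16
t = (x̄ - μ₀) / (s/√n) = (89.17 - 86) / (12.80/√17) = 1.021
p-value = 0.3224

Since p-value > α = 0.01, we fail to reject H₀.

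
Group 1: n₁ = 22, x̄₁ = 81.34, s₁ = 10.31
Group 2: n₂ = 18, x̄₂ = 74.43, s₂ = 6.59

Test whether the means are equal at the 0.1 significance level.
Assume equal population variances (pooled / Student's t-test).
Student's two-sample t-test (equal variances):
H₀: μ₁ = μ₂
H₁: μ₁ ≠ μ₂
df = n₁ + n₂ - 2 = 38
Pooled variance s_p² = [(n₁-1)s₁² + (n₂-1)s₂²] / (n₁ + n₂ - 2) = [(21)(10.31²) + (17)(6.59²)] / 38 = 78.1709
SE = √(s_p²(1/n₁ + 1/n₂)) = √(78.1709 × (1/22 + 1/18)) = 2.8100
t = (x̄₁ - x̄₂) / SE = (81.34 - 74.43) / 2.8100 = 6.91 / 2.8100 = 2.459
p-value = 0.0186

Since p-value < α = 0.1, we reject H₀.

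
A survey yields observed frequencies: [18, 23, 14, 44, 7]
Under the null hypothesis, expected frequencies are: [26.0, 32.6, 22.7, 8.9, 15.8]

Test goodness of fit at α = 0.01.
Chi-square goodness of fit test:
H₀: observed counts match expected distribution
H₁: observed counts differ from expected distribution
df = k - 1 = 4
χ² = Σ(O - E)²/E
   = (18 - 26.0)²/26.0 + (23 - 32.6)²/32.6 + (14 - 22.7)²/22.7 + (44 - 8.9)²/8.9 + (7 - 15.8)²/15.8
   = 2.462 + 2.827 + 3.334 + 138.428 + 4.901
   = 151.95
p-value < 0.0001

Since p-value < α = 0.01, we reject H₀.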